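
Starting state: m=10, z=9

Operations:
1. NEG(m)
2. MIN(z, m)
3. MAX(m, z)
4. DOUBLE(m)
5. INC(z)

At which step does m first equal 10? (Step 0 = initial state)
Step 0

Tracing m:
Initial: m = 10 ← first occurrence
After step 1: m = -10
After step 2: m = -10
After step 3: m = -10
After step 4: m = -20
After step 5: m = -20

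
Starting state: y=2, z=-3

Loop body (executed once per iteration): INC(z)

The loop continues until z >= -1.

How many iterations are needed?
2

Tracing iterations:
Initial: y=2, z=-3
After iteration 1: y=2, z=-2
After iteration 2: y=2, z=-1
z >= -1 now holds, so the loop exits after 2 iterations.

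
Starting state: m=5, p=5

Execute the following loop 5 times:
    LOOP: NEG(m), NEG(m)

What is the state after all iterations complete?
m=5, p=5

Iteration trace:
Start: m=5, p=5
After iteration 1: m=5, p=5
After iteration 2: m=5, p=5
After iteration 3: m=5, p=5
After iteration 4: m=5, p=5
After iteration 5: m=5, p=5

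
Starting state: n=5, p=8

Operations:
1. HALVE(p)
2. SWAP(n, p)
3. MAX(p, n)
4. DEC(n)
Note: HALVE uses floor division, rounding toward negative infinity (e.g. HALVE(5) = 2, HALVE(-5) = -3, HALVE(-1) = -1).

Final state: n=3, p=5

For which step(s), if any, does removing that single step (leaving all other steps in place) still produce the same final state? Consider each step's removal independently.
Step(s) 3

Testing removal of each single step:
Without step 1: final = n=7, p=8 (different)
Without step 2: final = n=4, p=5 (different)
Without step 3: final = n=3, p=5 (same)
Without step 4: final = n=4, p=5 (different)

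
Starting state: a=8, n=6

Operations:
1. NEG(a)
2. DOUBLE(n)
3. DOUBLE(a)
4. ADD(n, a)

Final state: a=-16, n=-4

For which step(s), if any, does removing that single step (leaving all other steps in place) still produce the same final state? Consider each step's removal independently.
None - removing any single step changes the final result

Testing removal of each single step:
Without step 1: final = a=16, n=28 (different)
Without step 2: final = a=-16, n=-10 (different)
Without step 3: final = a=-8, n=4 (different)
Without step 4: final = a=-16, n=12 (different)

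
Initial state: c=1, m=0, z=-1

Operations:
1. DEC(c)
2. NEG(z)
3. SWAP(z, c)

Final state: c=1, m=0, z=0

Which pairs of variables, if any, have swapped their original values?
None

Comparing initial and final values:
z: -1 → 0
c: 1 → 1
m: 0 → 0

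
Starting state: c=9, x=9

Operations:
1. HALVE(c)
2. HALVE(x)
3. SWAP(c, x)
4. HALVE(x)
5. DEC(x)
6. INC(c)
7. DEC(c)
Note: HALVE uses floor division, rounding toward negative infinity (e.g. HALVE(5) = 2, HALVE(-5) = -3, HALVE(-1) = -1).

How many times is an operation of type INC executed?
1

Counting INC operations:
Step 6: INC(c) ← INC
Total: 1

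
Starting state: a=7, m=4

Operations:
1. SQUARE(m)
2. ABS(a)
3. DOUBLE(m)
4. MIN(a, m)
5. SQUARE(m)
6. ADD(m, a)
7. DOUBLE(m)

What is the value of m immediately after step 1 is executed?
m = 16

Tracing m through execution:
Initial: m = 4
After step 1 (SQUARE(m)): m = 16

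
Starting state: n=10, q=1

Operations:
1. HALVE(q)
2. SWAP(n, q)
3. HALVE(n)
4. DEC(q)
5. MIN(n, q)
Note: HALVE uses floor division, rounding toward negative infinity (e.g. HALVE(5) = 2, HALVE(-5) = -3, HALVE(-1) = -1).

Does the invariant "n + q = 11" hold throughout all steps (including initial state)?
No, violated after step 1

The invariant is violated after step 1.

State at each step:
Initial: n=10, q=1
After step 1: n=10, q=0
After step 2: n=0, q=10
After step 3: n=0, q=10
After step 4: n=0, q=9
After step 5: n=0, q=9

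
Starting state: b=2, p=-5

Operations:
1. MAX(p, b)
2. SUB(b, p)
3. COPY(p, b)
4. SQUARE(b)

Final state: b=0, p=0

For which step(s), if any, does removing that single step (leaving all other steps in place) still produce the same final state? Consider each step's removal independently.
Step(s) 4

Testing removal of each single step:
Without step 1: final = b=49, p=7 (different)
Without step 2: final = b=4, p=2 (different)
Without step 3: final = b=0, p=2 (different)
Without step 4: final = b=0, p=0 (same)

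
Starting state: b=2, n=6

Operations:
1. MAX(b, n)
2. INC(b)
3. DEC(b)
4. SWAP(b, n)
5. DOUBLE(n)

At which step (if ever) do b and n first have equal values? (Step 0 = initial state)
Step 1

b and n first become equal after step 1.

Comparing values at each step:
Initial: b=2, n=6
After step 1: b=6, n=6 ← equal!
After step 2: b=7, n=6
After step 3: b=6, n=6 ← equal!
After step 4: b=6, n=6 ← equal!
After step 5: b=6, n=12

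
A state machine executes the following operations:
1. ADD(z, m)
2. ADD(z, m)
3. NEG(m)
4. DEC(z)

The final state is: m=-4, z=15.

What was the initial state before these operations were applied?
m=4, z=8

Working backwards:
Final state: m=-4, z=15
Before step 4 (DEC(z)): m=-4, z=16
Before step 3 (NEG(m)): m=4, z=16
Before step 2 (ADD(z, m)): m=4, z=12
Before step 1 (ADD(z, m)): m=4, z=8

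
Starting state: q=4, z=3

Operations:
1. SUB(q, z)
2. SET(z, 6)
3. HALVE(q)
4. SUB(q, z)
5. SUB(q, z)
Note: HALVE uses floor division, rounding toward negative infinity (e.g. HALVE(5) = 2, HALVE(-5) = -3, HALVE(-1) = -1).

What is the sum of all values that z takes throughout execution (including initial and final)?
30

Values of z at each step:
Initial: z = 3
After step 1: z = 3
After step 2: z = 6
After step 3: z = 6
After step 4: z = 6
After step 5: z = 6
Sum = 3 + 3 + 6 + 6 + 6 + 6 = 30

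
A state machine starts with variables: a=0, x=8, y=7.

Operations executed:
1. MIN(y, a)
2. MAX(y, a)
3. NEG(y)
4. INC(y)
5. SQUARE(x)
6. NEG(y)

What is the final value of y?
y = -1

Tracing execution:
Step 1: MIN(y, a) → y = 0
Step 2: MAX(y, a) → y = 0
Step 3: NEG(y) → y = 0
Step 4: INC(y) → y = 1
Step 5: SQUARE(x) → y = 1
Step 6: NEG(y) → y = -1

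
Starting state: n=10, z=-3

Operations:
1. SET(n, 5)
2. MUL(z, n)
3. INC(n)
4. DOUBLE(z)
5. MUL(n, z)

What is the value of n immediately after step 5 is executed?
n = -180

Tracing n through execution:
Initial: n = 10
After step 1 (SET(n, 5)): n = 5
After step 2 (MUL(z, n)): n = 5
After step 3 (INC(n)): n = 6
After step 4 (DOUBLE(z)): n = 6
After step 5 (MUL(n, z)): n = -180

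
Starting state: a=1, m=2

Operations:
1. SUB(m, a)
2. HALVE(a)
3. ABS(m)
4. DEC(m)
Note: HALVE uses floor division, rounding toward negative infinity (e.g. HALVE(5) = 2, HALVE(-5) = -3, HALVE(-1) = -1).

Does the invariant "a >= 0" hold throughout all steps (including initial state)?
Yes

The invariant holds at every step.

State at each step:
Initial: a=1, m=2
After step 1: a=1, m=1
After step 2: a=0, m=1
After step 3: a=0, m=1
After step 4: a=0, m=0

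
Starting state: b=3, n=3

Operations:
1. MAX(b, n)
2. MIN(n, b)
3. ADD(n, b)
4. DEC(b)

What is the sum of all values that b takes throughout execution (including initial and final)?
14

Values of b at each step:
Initial: b = 3
After step 1: b = 3
After step 2: b = 3
After step 3: b = 3
After step 4: b = 2
Sum = 3 + 3 + 3 + 3 + 2 = 14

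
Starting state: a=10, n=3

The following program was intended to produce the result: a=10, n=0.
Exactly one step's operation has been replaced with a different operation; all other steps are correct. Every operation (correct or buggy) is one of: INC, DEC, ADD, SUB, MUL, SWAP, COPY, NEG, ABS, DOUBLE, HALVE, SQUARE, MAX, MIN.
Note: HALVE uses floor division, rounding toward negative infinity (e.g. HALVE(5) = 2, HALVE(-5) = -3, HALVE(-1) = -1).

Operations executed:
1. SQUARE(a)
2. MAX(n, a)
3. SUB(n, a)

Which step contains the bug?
Step 1

Trace with buggy code:
Initial: a=10, n=3
After step 1: a=100, n=3
After step 2: a=100, n=100
After step 3: a=100, n=0
Actual final a=100, n=0 ≠ expected a=10, n=0.
Step 1 is the only position where a single-operation replacement can produce the expected result.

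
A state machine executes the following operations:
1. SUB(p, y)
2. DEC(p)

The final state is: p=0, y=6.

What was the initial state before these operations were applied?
p=7, y=6

Working backwards:
Final state: p=0, y=6
Before step 2 (DEC(p)): p=1, y=6
Before step 1 (SUB(p, y)): p=7, y=6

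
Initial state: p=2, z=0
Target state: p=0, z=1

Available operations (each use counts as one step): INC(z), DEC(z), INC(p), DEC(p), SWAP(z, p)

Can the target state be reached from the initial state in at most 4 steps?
Yes

Path (2 steps): DEC(p) → SWAP(z, p)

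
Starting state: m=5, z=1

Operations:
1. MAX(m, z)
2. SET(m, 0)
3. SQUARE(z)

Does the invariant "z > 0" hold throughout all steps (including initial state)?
Yes

The invariant holds at every step.

State at each step:
Initial: m=5, z=1
After step 1: m=5, z=1
After step 2: m=0, z=1
After step 3: m=0, z=1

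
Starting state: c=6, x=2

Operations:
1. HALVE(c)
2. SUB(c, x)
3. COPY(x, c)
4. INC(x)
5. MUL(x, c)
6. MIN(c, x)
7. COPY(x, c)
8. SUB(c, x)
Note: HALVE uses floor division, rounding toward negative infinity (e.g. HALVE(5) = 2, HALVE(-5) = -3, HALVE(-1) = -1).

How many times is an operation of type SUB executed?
2

Counting SUB operations:
Step 2: SUB(c, x) ← SUB
Step 8: SUB(c, x) ← SUB
Total: 2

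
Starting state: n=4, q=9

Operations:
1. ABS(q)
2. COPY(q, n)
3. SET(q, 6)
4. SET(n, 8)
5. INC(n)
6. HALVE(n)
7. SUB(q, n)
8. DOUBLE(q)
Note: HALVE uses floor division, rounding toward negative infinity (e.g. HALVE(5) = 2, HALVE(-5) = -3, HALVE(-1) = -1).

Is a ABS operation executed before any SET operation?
Yes

First ABS: step 1
First SET: step 3
Since 1 < 3, ABS comes first.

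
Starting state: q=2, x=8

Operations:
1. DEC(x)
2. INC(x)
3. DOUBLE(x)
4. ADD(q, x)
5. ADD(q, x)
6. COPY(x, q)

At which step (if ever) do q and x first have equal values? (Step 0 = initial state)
Step 6

q and x first become equal after step 6.

Comparing values at each step:
Initial: q=2, x=8
After step 1: q=2, x=7
After step 2: q=2, x=8
After step 3: q=2, x=16
After step 4: q=18, x=16
After step 5: q=34, x=16
After step 6: q=34, x=34 ← equal!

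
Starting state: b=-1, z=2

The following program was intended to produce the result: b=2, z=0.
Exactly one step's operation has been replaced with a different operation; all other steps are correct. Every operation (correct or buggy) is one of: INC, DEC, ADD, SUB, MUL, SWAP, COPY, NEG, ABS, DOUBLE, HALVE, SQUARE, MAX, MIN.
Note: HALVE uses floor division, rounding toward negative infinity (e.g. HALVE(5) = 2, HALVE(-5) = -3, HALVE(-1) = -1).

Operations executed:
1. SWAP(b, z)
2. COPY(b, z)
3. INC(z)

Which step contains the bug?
Step 2

Trace with buggy code:
Initial: b=-1, z=2
After step 1: b=2, z=-1
After step 2: b=-1, z=-1
After step 3: b=-1, z=0
Actual final b=-1, z=0 ≠ expected b=2, z=0.
Step 2 is the only position where a single-operation replacement can produce the expected result.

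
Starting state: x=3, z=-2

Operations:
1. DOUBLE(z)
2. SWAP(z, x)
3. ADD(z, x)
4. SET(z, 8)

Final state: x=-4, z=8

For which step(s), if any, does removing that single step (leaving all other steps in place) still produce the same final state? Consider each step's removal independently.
Step(s) 3

Testing removal of each single step:
Without step 1: final = x=-2, z=8 (different)
Without step 2: final = x=3, z=8 (different)
Without step 3: final = x=-4, z=8 (same)
Without step 4: final = x=-4, z=-1 (different)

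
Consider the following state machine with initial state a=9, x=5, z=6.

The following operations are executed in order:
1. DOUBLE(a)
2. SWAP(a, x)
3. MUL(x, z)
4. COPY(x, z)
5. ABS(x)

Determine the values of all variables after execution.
{a: 5, x: 6, z: 6}

Step-by-step execution:
Initial: a=9, x=5, z=6
After step 1 (DOUBLE(a)): a=18, x=5, z=6
After step 2 (SWAP(a, x)): a=5, x=18, z=6
After step 3 (MUL(x, z)): a=5, x=108, z=6
After step 4 (COPY(x, z)): a=5, x=6, z=6
After step 5 (ABS(x)): a=5, x=6, z=6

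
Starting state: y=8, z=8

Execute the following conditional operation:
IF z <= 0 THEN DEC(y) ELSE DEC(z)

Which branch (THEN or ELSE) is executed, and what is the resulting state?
Branch: ELSE, Final state: y=8, z=7

Evaluating condition: z <= 0
z = 8
Condition is False, so ELSE branch executes
After DEC(z): y=8, z=7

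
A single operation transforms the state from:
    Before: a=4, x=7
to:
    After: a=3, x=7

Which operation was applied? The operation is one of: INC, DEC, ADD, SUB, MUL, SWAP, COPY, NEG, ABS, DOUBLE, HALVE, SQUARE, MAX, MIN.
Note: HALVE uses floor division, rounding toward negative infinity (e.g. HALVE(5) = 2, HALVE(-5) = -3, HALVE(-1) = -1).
DEC(a)

Analyzing the change:
Before: a=4, x=7
After: a=3, x=7
Variable a changed from 4 to 3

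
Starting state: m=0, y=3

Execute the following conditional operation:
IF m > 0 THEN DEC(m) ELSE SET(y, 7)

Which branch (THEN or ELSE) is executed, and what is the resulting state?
Branch: ELSE, Final state: m=0, y=7

Evaluating condition: m > 0
m = 0
Condition is False, so ELSE branch executes
After SET(y, 7): m=0, y=7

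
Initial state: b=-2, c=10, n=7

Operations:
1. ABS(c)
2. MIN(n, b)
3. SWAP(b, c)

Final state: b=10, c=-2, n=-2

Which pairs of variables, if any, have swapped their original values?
(c, b)

Comparing initial and final values:
c: 10 → -2
n: 7 → -2
b: -2 → 10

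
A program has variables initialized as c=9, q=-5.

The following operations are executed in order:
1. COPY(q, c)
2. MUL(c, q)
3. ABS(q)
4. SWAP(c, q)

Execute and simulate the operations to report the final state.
{c: 9, q: 81}

Step-by-step execution:
Initial: c=9, q=-5
After step 1 (COPY(q, c)): c=9, q=9
After step 2 (MUL(c, q)): c=81, q=9
After step 3 (ABS(q)): c=81, q=9
After step 4 (SWAP(c, q)): c=9, q=81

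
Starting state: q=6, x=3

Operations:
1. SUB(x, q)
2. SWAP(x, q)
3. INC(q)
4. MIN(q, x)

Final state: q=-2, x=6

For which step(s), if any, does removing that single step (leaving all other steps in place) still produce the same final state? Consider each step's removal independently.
Step(s) 4

Testing removal of each single step:
Without step 1: final = q=4, x=6 (different)
Without step 2: final = q=-3, x=-3 (different)
Without step 3: final = q=-3, x=6 (different)
Without step 4: final = q=-2, x=6 (same)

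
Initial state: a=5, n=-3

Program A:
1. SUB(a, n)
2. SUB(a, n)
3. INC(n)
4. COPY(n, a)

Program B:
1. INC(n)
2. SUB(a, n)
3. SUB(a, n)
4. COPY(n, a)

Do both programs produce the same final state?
No

Program A final state: a=11, n=11
Program B final state: a=9, n=9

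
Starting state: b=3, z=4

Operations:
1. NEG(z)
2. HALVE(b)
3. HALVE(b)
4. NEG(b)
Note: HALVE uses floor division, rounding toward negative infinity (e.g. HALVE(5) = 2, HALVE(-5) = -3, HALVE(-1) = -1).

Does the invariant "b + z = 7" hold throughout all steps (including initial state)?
No, violated after step 1

The invariant is violated after step 1.

State at each step:
Initial: b=3, z=4
After step 1: b=3, z=-4
After step 2: b=1, z=-4
After step 3: b=0, z=-4
After step 4: b=0, z=-4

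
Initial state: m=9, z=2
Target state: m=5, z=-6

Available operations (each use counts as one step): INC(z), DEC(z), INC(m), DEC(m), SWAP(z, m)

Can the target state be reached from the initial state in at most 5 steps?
No

The target state cannot be reached within 5 steps.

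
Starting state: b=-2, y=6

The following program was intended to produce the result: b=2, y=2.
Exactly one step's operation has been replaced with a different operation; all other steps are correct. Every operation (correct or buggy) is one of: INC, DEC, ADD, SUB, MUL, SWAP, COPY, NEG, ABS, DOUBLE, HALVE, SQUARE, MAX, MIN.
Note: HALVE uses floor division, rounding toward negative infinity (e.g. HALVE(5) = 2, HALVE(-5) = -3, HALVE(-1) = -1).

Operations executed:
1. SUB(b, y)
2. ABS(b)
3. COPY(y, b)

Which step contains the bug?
Step 1

Trace with buggy code:
Initial: b=-2, y=6
After step 1: b=-8, y=6
After step 2: b=8, y=6
After step 3: b=8, y=8
Actual final b=8, y=8 ≠ expected b=2, y=2.
Step 1 is the only position where a single-operation replacement can produce the expected result.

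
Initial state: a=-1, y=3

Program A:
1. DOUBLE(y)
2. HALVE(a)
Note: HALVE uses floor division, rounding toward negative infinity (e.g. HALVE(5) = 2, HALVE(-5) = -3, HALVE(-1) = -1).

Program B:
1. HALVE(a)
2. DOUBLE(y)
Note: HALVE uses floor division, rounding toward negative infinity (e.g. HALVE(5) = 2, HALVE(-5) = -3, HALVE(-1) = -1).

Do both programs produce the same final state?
Yes

Program A final state: a=-1, y=6
Program B final state: a=-1, y=6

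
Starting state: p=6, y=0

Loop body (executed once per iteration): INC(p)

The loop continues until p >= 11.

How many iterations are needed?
5

Tracing iterations:
Initial: p=6, y=0
After iteration 1: p=7, y=0
After iteration 2: p=8, y=0
After iteration 3: p=9, y=0
After iteration 4: p=10, y=0
After iteration 5: p=11, y=0
p >= 11 now holds, so the loop exits after 5 iterations.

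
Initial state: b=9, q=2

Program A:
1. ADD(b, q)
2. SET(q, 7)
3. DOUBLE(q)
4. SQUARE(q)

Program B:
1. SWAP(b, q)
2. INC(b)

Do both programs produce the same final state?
No

Program A final state: b=11, q=196
Program B final state: b=3, q=9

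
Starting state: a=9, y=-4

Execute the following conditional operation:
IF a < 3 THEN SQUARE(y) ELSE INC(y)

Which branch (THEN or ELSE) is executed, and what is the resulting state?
Branch: ELSE, Final state: a=9, y=-3

Evaluating condition: a < 3
a = 9
Condition is False, so ELSE branch executes
After INC(y): a=9, y=-3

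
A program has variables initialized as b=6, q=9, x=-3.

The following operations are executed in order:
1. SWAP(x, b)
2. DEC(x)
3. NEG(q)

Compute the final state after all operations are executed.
{b: -3, q: -9, x: 5}

Step-by-step execution:
Initial: b=6, q=9, x=-3
After step 1 (SWAP(x, b)): b=-3, q=9, x=6
After step 2 (DEC(x)): b=-3, q=9, x=5
After step 3 (NEG(q)): b=-3, q=-9, x=5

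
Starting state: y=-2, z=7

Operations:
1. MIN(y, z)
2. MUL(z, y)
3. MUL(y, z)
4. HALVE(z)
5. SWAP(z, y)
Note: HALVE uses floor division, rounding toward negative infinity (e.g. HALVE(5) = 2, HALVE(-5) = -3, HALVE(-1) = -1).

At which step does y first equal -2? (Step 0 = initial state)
Step 0

Tracing y:
Initial: y = -2 ← first occurrence
After step 1: y = -2
After step 2: y = -2
After step 3: y = 28
After step 4: y = 28
After step 5: y = -7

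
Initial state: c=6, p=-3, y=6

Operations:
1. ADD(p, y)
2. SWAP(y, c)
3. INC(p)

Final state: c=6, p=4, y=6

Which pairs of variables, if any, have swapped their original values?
None

Comparing initial and final values:
y: 6 → 6
c: 6 → 6
p: -3 → 4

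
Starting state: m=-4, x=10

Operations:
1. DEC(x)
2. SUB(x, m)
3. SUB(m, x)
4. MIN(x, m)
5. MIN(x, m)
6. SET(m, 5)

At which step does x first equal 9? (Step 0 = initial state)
Step 1

Tracing x:
Initial: x = 10
After step 1: x = 9 ← first occurrence
After step 2: x = 13
After step 3: x = 13
After step 4: x = -17
After step 5: x = -17
After step 6: x = -17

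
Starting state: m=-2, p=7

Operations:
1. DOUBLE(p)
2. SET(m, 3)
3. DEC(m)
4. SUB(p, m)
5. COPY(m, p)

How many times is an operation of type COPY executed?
1

Counting COPY operations:
Step 5: COPY(m, p) ← COPY
Total: 1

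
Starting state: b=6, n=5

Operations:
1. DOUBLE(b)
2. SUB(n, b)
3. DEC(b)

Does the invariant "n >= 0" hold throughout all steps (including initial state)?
No, violated after step 2

The invariant is violated after step 2.

State at each step:
Initial: b=6, n=5
After step 1: b=12, n=5
After step 2: b=12, n=-7
After step 3: b=11, n=-7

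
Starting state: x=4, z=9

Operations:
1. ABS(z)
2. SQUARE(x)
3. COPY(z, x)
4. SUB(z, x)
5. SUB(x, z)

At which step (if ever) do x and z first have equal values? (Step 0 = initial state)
Step 3

x and z first become equal after step 3.

Comparing values at each step:
Initial: x=4, z=9
After step 1: x=4, z=9
After step 2: x=16, z=9
After step 3: x=16, z=16 ← equal!
After step 4: x=16, z=0
After step 5: x=16, z=0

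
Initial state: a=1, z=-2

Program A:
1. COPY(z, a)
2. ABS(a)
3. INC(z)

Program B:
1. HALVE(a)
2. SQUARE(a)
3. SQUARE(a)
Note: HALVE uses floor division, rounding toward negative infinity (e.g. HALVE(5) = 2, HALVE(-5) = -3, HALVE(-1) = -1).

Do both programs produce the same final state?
No

Program A final state: a=1, z=2
Program B final state: a=0, z=-2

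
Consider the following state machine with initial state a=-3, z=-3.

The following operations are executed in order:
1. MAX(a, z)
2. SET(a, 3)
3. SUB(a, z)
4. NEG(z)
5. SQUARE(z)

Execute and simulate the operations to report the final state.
{a: 6, z: 9}

Step-by-step execution:
Initial: a=-3, z=-3
After step 1 (MAX(a, z)): a=-3, z=-3
After step 2 (SET(a, 3)): a=3, z=-3
After step 3 (SUB(a, z)): a=6, z=-3
After step 4 (NEG(z)): a=6, z=3
After step 5 (SQUARE(z)): a=6, z=9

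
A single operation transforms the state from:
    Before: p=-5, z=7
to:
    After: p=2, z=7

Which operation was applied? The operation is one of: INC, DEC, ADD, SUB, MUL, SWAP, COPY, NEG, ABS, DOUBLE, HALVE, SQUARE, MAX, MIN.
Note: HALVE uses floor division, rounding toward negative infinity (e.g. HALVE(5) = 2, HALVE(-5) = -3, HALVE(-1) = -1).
ADD(p, z)

Analyzing the change:
Before: p=-5, z=7
After: p=2, z=7
Variable p changed from -5 to 2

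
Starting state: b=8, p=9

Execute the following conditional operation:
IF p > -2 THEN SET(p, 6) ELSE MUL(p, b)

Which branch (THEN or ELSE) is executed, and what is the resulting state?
Branch: THEN, Final state: b=8, p=6

Evaluating condition: p > -2
p = 9
Condition is True, so THEN branch executes
After SET(p, 6): b=8, p=6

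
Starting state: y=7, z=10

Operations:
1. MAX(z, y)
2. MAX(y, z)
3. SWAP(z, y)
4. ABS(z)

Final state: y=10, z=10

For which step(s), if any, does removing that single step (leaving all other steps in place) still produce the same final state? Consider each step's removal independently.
Step(s) 1, 3, 4

Testing removal of each single step:
Without step 1: final = y=10, z=10 (same)
Without step 2: final = y=10, z=7 (different)
Without step 3: final = y=10, z=10 (same)
Without step 4: final = y=10, z=10 (same)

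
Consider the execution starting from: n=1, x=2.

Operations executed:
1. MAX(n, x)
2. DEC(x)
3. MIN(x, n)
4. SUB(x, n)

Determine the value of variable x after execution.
x = -1

Tracing execution:
Step 1: MAX(n, x) → x = 2
Step 2: DEC(x) → x = 1
Step 3: MIN(x, n) → x = 1
Step 4: SUB(x, n) → x = -1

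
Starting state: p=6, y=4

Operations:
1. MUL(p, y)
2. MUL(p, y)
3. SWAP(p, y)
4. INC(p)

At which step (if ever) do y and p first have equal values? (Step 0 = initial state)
Never

y and p never become equal during execution.

Comparing values at each step:
Initial: y=4, p=6
After step 1: y=4, p=24
After step 2: y=4, p=96
After step 3: y=96, p=4
After step 4: y=96, p=5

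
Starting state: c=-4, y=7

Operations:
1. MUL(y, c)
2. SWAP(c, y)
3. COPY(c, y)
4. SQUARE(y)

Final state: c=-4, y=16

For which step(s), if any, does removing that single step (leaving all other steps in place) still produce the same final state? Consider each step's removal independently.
Step(s) 1

Testing removal of each single step:
Without step 1: final = c=-4, y=16 (same)
Without step 2: final = c=-28, y=784 (different)
Without step 3: final = c=-28, y=16 (different)
Without step 4: final = c=-4, y=-4 (different)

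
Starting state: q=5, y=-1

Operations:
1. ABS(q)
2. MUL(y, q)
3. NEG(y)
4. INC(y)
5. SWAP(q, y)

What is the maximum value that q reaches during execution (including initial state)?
6

Values of q at each step:
Initial: q = 5
After step 1: q = 5
After step 2: q = 5
After step 3: q = 5
After step 4: q = 5
After step 5: q = 6 ← maximum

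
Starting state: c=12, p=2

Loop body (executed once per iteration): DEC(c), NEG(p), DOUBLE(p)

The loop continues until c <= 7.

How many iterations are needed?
5

Tracing iterations:
Initial: c=12, p=2
After iteration 1: c=11, p=-4
After iteration 2: c=10, p=8
After iteration 3: c=9, p=-16
After iteration 4: c=8, p=32
After iteration 5: c=7, p=-64
c <= 7 now holds, so the loop exits after 5 iterations.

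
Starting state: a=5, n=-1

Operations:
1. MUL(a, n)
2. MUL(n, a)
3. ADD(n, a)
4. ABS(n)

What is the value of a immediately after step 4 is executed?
a = -5

Tracing a through execution:
Initial: a = 5
After step 1 (MUL(a, n)): a = -5
After step 2 (MUL(n, a)): a = -5
After step 3 (ADD(n, a)): a = -5
After step 4 (ABS(n)): a = -5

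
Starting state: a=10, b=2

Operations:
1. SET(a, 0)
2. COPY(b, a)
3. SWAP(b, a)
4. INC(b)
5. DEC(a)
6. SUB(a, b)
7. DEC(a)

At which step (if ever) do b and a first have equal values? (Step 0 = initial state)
Step 2

b and a first become equal after step 2.

Comparing values at each step:
Initial: b=2, a=10
After step 1: b=2, a=0
After step 2: b=0, a=0 ← equal!
After step 3: b=0, a=0 ← equal!
After step 4: b=1, a=0
After step 5: b=1, a=-1
After step 6: b=1, a=-2
After step 7: b=1, a=-3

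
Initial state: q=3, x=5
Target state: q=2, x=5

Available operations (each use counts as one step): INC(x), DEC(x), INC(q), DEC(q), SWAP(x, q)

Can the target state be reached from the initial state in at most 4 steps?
Yes

Path (1 step): DEC(q)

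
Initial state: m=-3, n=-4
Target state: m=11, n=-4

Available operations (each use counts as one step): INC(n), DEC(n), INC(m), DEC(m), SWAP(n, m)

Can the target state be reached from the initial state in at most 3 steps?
No

The target state cannot be reached within 3 steps.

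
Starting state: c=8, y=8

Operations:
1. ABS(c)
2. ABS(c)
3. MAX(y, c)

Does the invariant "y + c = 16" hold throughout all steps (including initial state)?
Yes

The invariant holds at every step.

State at each step:
Initial: c=8, y=8
After step 1: c=8, y=8
After step 2: c=8, y=8
After step 3: c=8, y=8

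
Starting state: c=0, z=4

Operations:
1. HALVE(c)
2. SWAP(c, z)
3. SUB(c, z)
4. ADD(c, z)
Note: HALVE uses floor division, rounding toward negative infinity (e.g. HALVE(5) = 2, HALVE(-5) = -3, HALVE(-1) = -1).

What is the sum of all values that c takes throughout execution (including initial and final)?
12

Values of c at each step:
Initial: c = 0
After step 1: c = 0
After step 2: c = 4
After step 3: c = 4
After step 4: c = 4
Sum = 0 + 0 + 4 + 4 + 4 = 12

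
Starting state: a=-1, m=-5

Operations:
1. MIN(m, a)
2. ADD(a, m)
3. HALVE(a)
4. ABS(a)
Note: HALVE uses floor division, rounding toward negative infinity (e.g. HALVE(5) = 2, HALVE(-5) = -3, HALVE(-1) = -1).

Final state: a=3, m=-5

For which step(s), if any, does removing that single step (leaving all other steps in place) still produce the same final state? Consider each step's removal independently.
Step(s) 1

Testing removal of each single step:
Without step 1: final = a=3, m=-5 (same)
Without step 2: final = a=1, m=-5 (different)
Without step 3: final = a=6, m=-5 (different)
Without step 4: final = a=-3, m=-5 (different)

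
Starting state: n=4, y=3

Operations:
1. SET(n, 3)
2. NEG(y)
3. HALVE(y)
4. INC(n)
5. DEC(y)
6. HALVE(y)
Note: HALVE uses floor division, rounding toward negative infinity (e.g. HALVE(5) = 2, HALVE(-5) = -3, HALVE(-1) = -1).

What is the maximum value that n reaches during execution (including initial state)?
4

Values of n at each step:
Initial: n = 4 ← maximum
After step 1: n = 3
After step 2: n = 3
After step 3: n = 3
After step 4: n = 4
After step 5: n = 4
After step 6: n = 4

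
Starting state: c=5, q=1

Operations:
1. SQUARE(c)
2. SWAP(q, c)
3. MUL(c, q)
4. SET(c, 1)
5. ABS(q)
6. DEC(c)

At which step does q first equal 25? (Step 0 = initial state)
Step 2

Tracing q:
Initial: q = 1
After step 1: q = 1
After step 2: q = 25 ← first occurrence
After step 3: q = 25
After step 4: q = 25
After step 5: q = 25
After step 6: q = 25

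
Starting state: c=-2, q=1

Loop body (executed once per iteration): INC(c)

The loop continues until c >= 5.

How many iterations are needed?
7

Tracing iterations:
Initial: c=-2, q=1
After iteration 1: c=-1, q=1
After iteration 2: c=0, q=1
After iteration 3: c=1, q=1
After iteration 4: c=2, q=1
After iteration 5: c=3, q=1
After iteration 6: c=4, q=1
After iteration 7: c=5, q=1
c >= 5 now holds, so the loop exits after 7 iterations.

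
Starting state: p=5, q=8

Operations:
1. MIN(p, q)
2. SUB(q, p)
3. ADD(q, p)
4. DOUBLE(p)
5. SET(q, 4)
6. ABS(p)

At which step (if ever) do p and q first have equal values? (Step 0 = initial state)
Never

p and q never become equal during execution.

Comparing values at each step:
Initial: p=5, q=8
After step 1: p=5, q=8
After step 2: p=5, q=3
After step 3: p=5, q=8
After step 4: p=10, q=8
After step 5: p=10, q=4
After step 6: p=10, q=4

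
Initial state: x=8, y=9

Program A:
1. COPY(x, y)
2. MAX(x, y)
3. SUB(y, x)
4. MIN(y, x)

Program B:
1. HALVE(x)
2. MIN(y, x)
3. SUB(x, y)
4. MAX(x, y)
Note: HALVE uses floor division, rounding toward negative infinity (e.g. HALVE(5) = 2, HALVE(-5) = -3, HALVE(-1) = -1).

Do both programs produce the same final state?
No

Program A final state: x=9, y=0
Program B final state: x=4, y=4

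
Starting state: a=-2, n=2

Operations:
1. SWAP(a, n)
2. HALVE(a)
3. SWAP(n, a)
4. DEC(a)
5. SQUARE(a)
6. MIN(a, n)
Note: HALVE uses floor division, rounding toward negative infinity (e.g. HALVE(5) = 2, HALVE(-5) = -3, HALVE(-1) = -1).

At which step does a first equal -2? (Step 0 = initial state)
Step 0

Tracing a:
Initial: a = -2 ← first occurrence
After step 1: a = 2
After step 2: a = 1
After step 3: a = -2
After step 4: a = -3
After step 5: a = 9
After step 6: a = 1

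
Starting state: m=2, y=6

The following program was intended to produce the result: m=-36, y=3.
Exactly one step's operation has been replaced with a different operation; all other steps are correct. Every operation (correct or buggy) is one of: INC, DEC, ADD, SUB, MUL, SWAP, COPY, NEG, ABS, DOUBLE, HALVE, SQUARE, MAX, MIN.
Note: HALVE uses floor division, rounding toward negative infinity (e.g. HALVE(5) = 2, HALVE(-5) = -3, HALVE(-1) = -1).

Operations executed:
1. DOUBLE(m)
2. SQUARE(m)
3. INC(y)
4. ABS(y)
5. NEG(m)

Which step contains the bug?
Step 1

Trace with buggy code:
Initial: m=2, y=6
After step 1: m=4, y=6
After step 2: m=16, y=6
After step 3: m=16, y=7
After step 4: m=16, y=7
After step 5: m=-16, y=7
Actual final m=-16, y=7 ≠ expected m=-36, y=3.
Step 1 is the only position where a single-operation replacement can produce the expected result.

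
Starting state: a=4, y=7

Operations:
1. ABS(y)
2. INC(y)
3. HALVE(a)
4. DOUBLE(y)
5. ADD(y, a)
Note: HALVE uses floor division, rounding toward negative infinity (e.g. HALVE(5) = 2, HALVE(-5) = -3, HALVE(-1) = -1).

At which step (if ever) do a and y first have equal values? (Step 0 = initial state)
Never

a and y never become equal during execution.

Comparing values at each step:
Initial: a=4, y=7
After step 1: a=4, y=7
After step 2: a=4, y=8
After step 3: a=2, y=8
After step 4: a=2, y=16
After step 5: a=2, y=18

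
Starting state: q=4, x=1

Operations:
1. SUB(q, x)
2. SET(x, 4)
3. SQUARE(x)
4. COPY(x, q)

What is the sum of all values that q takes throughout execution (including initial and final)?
16

Values of q at each step:
Initial: q = 4
After step 1: q = 3
After step 2: q = 3
After step 3: q = 3
After step 4: q = 3
Sum = 4 + 3 + 3 + 3 + 3 = 16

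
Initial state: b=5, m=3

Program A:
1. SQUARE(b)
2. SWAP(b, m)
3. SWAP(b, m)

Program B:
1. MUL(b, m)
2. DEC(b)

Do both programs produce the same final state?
No

Program A final state: b=25, m=3
Program B final state: b=14, m=3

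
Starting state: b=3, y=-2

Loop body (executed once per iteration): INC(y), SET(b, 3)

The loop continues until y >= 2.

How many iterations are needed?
4

Tracing iterations:
Initial: b=3, y=-2
After iteration 1: b=3, y=-1
After iteration 2: b=3, y=0
After iteration 3: b=3, y=1
After iteration 4: b=3, y=2
y >= 2 now holds, so the loop exits after 4 iterations.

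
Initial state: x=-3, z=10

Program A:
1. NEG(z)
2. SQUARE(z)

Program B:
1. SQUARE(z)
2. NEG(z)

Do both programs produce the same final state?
No

Program A final state: x=-3, z=100
Program B final state: x=-3, z=-100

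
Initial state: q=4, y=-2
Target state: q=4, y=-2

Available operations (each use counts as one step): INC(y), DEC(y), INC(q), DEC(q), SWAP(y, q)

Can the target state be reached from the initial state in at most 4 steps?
Yes

Path (0 steps): 0 steps (already at target)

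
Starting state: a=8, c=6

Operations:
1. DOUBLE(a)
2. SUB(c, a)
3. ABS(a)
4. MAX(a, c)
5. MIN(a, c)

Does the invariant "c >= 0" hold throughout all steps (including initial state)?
No, violated after step 2

The invariant is violated after step 2.

State at each step:
Initial: a=8, c=6
After step 1: a=16, c=6
After step 2: a=16, c=-10
After step 3: a=16, c=-10
After step 4: a=16, c=-10
After step 5: a=-10, c=-10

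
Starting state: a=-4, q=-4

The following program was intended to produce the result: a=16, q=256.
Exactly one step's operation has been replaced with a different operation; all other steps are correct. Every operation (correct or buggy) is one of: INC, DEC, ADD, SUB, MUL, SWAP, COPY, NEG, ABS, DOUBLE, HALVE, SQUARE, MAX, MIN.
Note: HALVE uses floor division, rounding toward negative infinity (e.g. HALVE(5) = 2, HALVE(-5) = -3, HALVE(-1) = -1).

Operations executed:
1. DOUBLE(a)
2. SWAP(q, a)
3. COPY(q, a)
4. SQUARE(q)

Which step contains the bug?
Step 1

Trace with buggy code:
Initial: a=-4, q=-4
After step 1: a=-8, q=-4
After step 2: a=-4, q=-8
After step 3: a=-4, q=-4
After step 4: a=-4, q=16
Actual final a=-4, q=16 ≠ expected a=16, q=256.
Step 1 is the only position where a single-operation replacement can produce the expected result.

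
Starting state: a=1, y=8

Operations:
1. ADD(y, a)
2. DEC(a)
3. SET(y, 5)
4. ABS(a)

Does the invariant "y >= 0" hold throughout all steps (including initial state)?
Yes

The invariant holds at every step.

State at each step:
Initial: a=1, y=8
After step 1: a=1, y=9
After step 2: a=0, y=9
After step 3: a=0, y=5
After step 4: a=0, y=5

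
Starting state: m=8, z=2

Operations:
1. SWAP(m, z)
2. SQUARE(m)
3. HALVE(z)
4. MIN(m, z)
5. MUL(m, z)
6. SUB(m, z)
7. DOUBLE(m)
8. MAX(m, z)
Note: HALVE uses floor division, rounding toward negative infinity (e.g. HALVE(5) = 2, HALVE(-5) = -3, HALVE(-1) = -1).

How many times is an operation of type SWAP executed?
1

Counting SWAP operations:
Step 1: SWAP(m, z) ← SWAP
Total: 1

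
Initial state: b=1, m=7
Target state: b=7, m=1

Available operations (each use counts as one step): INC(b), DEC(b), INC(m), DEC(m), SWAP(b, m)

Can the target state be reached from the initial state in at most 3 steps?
Yes

Path (1 step): SWAP(b, m)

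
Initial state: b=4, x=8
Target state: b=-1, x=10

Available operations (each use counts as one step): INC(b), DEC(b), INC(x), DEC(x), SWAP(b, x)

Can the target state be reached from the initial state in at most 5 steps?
No

The target state cannot be reached within 5 steps.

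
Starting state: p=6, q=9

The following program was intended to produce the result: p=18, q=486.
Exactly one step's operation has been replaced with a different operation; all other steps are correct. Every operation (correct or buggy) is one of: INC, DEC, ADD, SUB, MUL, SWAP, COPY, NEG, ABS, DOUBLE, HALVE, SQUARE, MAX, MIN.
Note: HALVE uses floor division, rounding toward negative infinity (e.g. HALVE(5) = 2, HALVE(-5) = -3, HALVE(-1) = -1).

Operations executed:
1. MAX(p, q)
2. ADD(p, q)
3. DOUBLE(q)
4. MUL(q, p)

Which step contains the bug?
Step 3

Trace with buggy code:
Initial: p=6, q=9
After step 1: p=9, q=9
After step 2: p=18, q=9
After step 3: p=18, q=18
After step 4: p=18, q=324
Actual final p=18, q=324 ≠ expected p=18, q=486.
Step 3 is the only position where a single-operation replacement can produce the expected result.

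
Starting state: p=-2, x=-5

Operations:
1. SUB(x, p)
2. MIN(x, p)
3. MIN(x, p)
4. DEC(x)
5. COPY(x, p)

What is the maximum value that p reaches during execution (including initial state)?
-2

Values of p at each step:
Initial: p = -2 ← maximum
After step 1: p = -2
After step 2: p = -2
After step 3: p = -2
After step 4: p = -2
After step 5: p = -2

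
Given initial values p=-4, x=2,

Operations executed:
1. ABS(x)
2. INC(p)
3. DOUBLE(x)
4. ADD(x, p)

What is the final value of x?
x = 1

Tracing execution:
Step 1: ABS(x) → x = 2
Step 2: INC(p) → x = 2
Step 3: DOUBLE(x) → x = 4
Step 4: ADD(x, p) → x = 1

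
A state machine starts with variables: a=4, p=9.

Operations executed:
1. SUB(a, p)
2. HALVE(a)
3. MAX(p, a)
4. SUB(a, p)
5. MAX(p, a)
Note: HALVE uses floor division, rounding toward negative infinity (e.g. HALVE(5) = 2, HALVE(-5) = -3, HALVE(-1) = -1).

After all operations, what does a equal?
a = -12

Tracing execution:
Step 1: SUB(a, p) → a = -5
Step 2: HALVE(a) → a = -3
Step 3: MAX(p, a) → a = -3
Step 4: SUB(a, p) → a = -12
Step 5: MAX(p, a) → a = -12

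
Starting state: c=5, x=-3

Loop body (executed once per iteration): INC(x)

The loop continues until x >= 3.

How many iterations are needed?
6

Tracing iterations:
Initial: c=5, x=-3
After iteration 1: c=5, x=-2
After iteration 2: c=5, x=-1
After iteration 3: c=5, x=0
After iteration 4: c=5, x=1
After iteration 5: c=5, x=2
After iteration 6: c=5, x=3
x >= 3 now holds, so the loop exits after 6 iterations.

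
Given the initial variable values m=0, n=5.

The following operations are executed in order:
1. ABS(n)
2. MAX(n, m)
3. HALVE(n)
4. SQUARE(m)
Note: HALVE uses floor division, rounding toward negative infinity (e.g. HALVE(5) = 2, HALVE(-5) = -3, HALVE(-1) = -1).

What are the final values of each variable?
{m: 0, n: 2}

Step-by-step execution:
Initial: m=0, n=5
After step 1 (ABS(n)): m=0, n=5
After step 2 (MAX(n, m)): m=0, n=5
After step 3 (HALVE(n)): m=0, n=2
After step 4 (SQUARE(m)): m=0, n=2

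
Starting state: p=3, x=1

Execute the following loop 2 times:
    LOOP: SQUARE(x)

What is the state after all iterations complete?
p=3, x=1

Iteration trace:
Start: p=3, x=1
After iteration 1: p=3, x=1
After iteration 2: p=3, x=1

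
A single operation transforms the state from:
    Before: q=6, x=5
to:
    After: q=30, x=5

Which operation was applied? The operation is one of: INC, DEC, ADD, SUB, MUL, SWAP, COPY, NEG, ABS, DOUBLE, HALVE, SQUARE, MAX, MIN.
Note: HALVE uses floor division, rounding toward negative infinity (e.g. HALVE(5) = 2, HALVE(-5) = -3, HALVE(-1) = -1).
MUL(q, x)

Analyzing the change:
Before: q=6, x=5
After: q=30, x=5
Variable q changed from 6 to 30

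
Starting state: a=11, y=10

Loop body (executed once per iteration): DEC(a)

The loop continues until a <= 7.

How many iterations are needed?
4

Tracing iterations:
Initial: a=11, y=10
After iteration 1: a=10, y=10
After iteration 2: a=9, y=10
After iteration 3: a=8, y=10
After iteration 4: a=7, y=10
a <= 7 now holds, so the loop exits after 4 iterations.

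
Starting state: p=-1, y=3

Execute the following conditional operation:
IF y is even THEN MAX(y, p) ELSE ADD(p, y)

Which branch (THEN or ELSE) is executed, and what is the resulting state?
Branch: ELSE, Final state: p=2, y=3

Evaluating condition: y is even
Condition is False, so ELSE branch executes
After ADD(p, y): p=2, y=3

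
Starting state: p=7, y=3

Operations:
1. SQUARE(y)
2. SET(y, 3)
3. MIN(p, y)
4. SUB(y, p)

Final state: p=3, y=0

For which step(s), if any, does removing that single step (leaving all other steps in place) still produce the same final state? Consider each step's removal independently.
Step(s) 1

Testing removal of each single step:
Without step 1: final = p=3, y=0 (same)
Without step 2: final = p=7, y=2 (different)
Without step 3: final = p=7, y=-4 (different)
Without step 4: final = p=3, y=3 (different)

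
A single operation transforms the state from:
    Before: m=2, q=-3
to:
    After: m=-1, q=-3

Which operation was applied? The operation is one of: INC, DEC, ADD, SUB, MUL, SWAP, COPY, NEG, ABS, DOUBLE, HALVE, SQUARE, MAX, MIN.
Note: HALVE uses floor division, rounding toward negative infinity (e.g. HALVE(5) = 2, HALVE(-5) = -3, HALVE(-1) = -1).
ADD(m, q)

Analyzing the change:
Before: m=2, q=-3
After: m=-1, q=-3
Variable m changed from 2 to -1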